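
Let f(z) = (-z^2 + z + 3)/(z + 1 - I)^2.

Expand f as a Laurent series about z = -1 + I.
(2 + 3*I)/(z + 1 - I)^2 + (3 - 2*I)/(z + 1 - I) - 1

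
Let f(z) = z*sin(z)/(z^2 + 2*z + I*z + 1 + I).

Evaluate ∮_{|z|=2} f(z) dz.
By the residue theorem, ∮_C f(z) dz = 2πi · (sum of the residues of f at the poles inside |z| = 2).

The denominator factors as (z + 1 + I)*(z + 1), so the singularities of f are simple poles at z = -1 - I, z = -1.
  |-1 - I|² = 2 < 4 = 2², so this pole is inside the contour.
  |-1|² = 1 < 4 = 2², so this pole is inside the contour.

With P(z) = z*sin(z) and Q(z) = z^2 + 2*z + I*z + 1 + I, each pole is simple, so Res(f, z₀) = P(z₀)/Q'(z₀) with Q'(z) = 2*z + 2 + I.
  Res(f, -1 - I) = P(-1 - I)/Q'(-1 - I) = ((1 + I)*sin(1 + I))/(-I) = (-1 + I)*sin(1 + I)
  Res(f, -1) = P(-1)/Q'(-1) = (sin(1))/(I) = -I*sin(1)

Sum of residues inside C: -I*sin(1) + (-1 + I)*sin(1 + I)
∮_C f(z) dz = 2πi · (-I*sin(1) + (-1 + I)*sin(1 + I)) = 2*pi*sin(1) + pi*(-2 - 2*I)*sin(1 + I)

Final answer: 2*pi*sin(1) + pi*(-2 - 2*I)*sin(1 + I)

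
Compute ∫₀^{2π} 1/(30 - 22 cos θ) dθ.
Call the integral J. The integrand is 2π-periodic and we integrate over a full period, so shifting θ does not change the value (θ → θ + π flips the sign of the trig term). Hence
  J = ∫₀^{2π} dθ/(30 + 22 cos θ).
Put z = e^{iθ}: then cos θ = (z + 1/z)/2, dθ = dz/(iz), and z runs once counterclockwise around |z| = 1:
  J = ∮_{|z|=1} 1/(30 + 22*(z + 1/z)/2) · dz/(iz) = (2/i) ∮_{|z|=1} dz/(22*z^2 + 60*z + 22).
The roots of 22*z^2 + 60*z + 22 are z = (-30 ± sqrt(30^2 - 22^2))/22, with sqrt(416) = 4*sqrt(26); their product is 1, so only z₊ = -15/11 + 2*sqrt(26)/11 lies inside the unit circle (z₋ = -15/11 - 2*sqrt(26)/11 lies outside).
z₊ is a simple zero of q(z) = 22*z^2 + 60*z + 22, so Res(1/q, z₊) = 1/q'(z₊) with q'(z) = 44*z + 60; and q'(z₊) = 22*(z₊ - z₋) = 8*sqrt(26).
Therefore J = (2/i) · 2πi · 1/(8*sqrt(26)) = 2*pi/(4*sqrt(26)) = sqrt(26)*pi/52

Final answer: sqrt(26)*pi/52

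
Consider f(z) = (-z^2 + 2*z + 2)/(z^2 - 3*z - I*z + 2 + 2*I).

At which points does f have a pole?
{1 + I, 2}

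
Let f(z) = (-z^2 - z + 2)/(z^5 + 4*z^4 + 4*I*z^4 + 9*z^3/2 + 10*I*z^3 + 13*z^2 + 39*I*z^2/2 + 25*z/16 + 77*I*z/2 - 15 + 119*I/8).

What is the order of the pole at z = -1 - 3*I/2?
Factor the denominator:
  z^5 + 4*z^4 + 4*I*z^4 + 9*z^3/2 + 10*I*z^3 + 13*z^2 + 39*I*z^2/2 + 25*z/16 + 77*I*z/2 - 15 + 119*I/8 = (z + 1 + 3*I/2)^4*(z - 2*I)

The numerator P(z) = -z^2 - z + 2 has P(-1 - 3*I/2) = 17/4 - 3*I/2 ≠ 0, so no factor of (z + 1 + 3*I/2) cancels.
Near z = -1 - 3*I/2 we can therefore write f(z) = g(z)/(z + 1 + 3*I/2)^4 with g analytic at -1 - 3*I/2 and g(-1 - 3*I/2) ≠ 0 (g is the numerator divided by the remaining denominator factors).

Hence z = -1 - 3*I/2 is a pole of order 4.

Final answer: 4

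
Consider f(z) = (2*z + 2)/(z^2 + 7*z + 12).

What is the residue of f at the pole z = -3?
Write f(z) = P(z)/Q(z) with P(z) = 2*z + 2 and Q(z) = z^2 + 7*z + 12.
The denominator factors as Q(z) = (z + 4)*(z + 3), so z = -3 is a simple zero of Q and P is analytic there; z = -3 is therefore a simple pole and
  Res(f, z₀) = P(z₀)/Q'(z₀).

Q'(z) = 2*z + 7, so Q'(-3) = 1.
P(-3) = -4.

Res(f, -3) = (-4)/(1) = -4

Final answer: -4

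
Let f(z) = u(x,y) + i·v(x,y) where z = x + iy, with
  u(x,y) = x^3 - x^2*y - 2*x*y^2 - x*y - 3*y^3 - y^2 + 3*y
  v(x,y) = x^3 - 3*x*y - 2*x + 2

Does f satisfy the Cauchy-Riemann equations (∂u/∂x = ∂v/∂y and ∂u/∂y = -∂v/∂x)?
∂u/∂x = 3*x^2 - 2*x*y - 2*y^2 - y
∂v/∂y = -3*x
∂u/∂y = -x^2 - 4*x*y - x - 9*y^2 - 2*y + 3
∂v/∂x = 3*x^2 - 3*y - 2
∂u/∂x ≠ ∂v/∂y and ∂u/∂y ≠ -∂v/∂x; the Cauchy-Riemann equations are not satisfied, so f is not analytic.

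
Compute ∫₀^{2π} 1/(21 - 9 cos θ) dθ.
Call the integral J. The integrand is 2π-periodic and we integrate over a full period, so shifting θ does not change the value (θ → θ + π flips the sign of the trig term). Hence
  J = ∫₀^{2π} dθ/(21 + 9 cos θ).
Put z = e^{iθ}: then cos θ = (z + 1/z)/2, dθ = dz/(iz), and z runs once counterclockwise around |z| = 1:
  J = ∮_{|z|=1} 1/(21 + 9*(z + 1/z)/2) · dz/(iz) = (2/i) ∮_{|z|=1} dz/(9*z^2 + 42*z + 9).
The roots of 9*z^2 + 42*z + 9 are z = (-21 ± sqrt(21^2 - 9^2))/9, with sqrt(360) = 6*sqrt(10); their product is 1, so only z₊ = -7/3 + 2*sqrt(10)/3 lies inside the unit circle (z₋ = -7/3 - 2*sqrt(10)/3 lies outside).
z₊ is a simple zero of q(z) = 9*z^2 + 42*z + 9, so Res(1/q, z₊) = 1/q'(z₊) with q'(z) = 18*z + 42; and q'(z₊) = 9*(z₊ - z₋) = 12*sqrt(10).
Therefore J = (2/i) · 2πi · 1/(12*sqrt(10)) = 2*pi/(6*sqrt(10)) = sqrt(10)*pi/30

Final answer: sqrt(10)*pi/30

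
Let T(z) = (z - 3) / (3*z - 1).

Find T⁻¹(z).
(z - 3)/(3*z - 1)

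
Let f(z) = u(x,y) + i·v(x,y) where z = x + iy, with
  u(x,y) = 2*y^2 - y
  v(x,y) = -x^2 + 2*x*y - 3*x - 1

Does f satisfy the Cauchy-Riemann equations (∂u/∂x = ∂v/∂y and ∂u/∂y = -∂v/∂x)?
∂u/∂x = 0
∂v/∂y = 2*x
∂u/∂y = 4*y - 1
∂v/∂x = -2*x + 2*y - 3
∂u/∂x ≠ ∂v/∂y and ∂u/∂y ≠ -∂v/∂x; the Cauchy-Riemann equations are not satisfied, so f is not analytic.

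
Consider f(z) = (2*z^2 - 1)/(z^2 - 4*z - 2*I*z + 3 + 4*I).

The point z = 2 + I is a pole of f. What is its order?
Factor the denominator:
  z^2 - 4*z - 2*I*z + 3 + 4*I = (z - 2 - I)^2

The numerator P(z) = 2*z^2 - 1 has P(2 + I) = 5 + 8*I ≠ 0, so no factor of (z - 2 - I) cancels.
Near z = 2 + I we can therefore write f(z) = g(z)/(z - 2 - I)^2 with g analytic at 2 + I and g(2 + I) ≠ 0 (g is just the numerator).

Hence z = 2 + I is a pole of order 2.

Final answer: 2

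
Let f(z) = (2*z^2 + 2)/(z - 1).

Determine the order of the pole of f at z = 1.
Factor the denominator:
  z - 1 = (z - 1)

The numerator P(z) = 2*z^2 + 2 has P(1) = 4 ≠ 0, so no factor of (z - 1) cancels.
Near z = 1 we can therefore write f(z) = g(z)/(z - 1) with g analytic at 1 and g(1) ≠ 0 (g is just the numerator).

Hence z = 1 is a pole of order 1.

Final answer: 1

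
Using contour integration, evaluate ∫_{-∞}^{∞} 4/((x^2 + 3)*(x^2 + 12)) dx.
2*sqrt(3)*pi/27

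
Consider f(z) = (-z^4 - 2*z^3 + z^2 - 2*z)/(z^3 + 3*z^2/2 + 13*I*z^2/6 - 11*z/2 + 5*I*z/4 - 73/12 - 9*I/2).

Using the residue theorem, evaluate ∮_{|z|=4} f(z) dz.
By the residue theorem, ∮_C f(z) dz = 2πi · (sum of the residues of f at the poles inside |z| = 4).

The denominator factors as (z + 2 + I)*(z + 3/2 + 2*I/3)*(z - 2 + I/2), so the singularities of f are simple poles at z = -2 - I, z = -3/2 - 2*I/3, z = 2 - I/2.
  |-2 - I|² = 5 < 16 = 4², so this pole is inside the contour.
  |-3/2 - 2*I/3|² = 97/36 < 16 = 4², so this pole is inside the contour.
  |2 - I/2|² = 17/4 < 16 = 4², so this pole is inside the contour.

With P(z) = -z^4 - 2*z^3 + z^2 - 2*z and Q(z) = z^3 + 3*z^2/2 + 13*I*z^2/6 - 11*z/2 + 5*I*z/4 - 73/12 - 9*I/2, each pole is simple, so Res(f, z₀) = P(z₀)/Q'(z₀) with Q'(z) = 3*z^2 + 3*z + 13*I*z/3 - 11/2 + 5*I/4.
  Res(f, -2 - I) = P(-2 - I)/Q'(-2 - I) = (18 + 4*I)/(11/6 + 19*I/12) = 5664/845 - 3048*I/845
  Res(f, -3/2 - 2*I/3) = P(-3/2 - 2*I/3)/Q'(-3/2 - 2*I/3) = (10751/1296 + 122*I/27)/(-61/36 - 5*I/4) = -919331/206856 + 42193*I/68952
  Res(f, 2 - I/2) = P(2 - I/2)/Q'(2 - I/2) = (-373/16 + 103*I/4)/(167/12 + 29*I/12) = -151029/114920 + 238863*I/114920

Sum of residues inside C: 17/18 - 11*I/12
∮_C f(z) dz = 2πi · (17/18 - 11*I/12) = pi*(11/6 + 17*I/9)

Final answer: pi*(11/6 + 17*I/9)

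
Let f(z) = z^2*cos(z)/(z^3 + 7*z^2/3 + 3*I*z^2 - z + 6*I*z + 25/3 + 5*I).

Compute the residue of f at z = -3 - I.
Write f(z) = P(z)/Q(z) with P(z) = z^2*cos(z) and Q(z) = z^3 + 7*z^2/3 + 3*I*z^2 - z + 6*I*z + 25/3 + 5*I.
The denominator factors as Q(z) = (z - 2/3 + 3*I)*(z - I)*(z + 3 + I), so z = -3 - I is a simple zero of Q and P is analytic there; z = -3 - I is therefore a simple pole and
  Res(f, z₀) = P(z₀)/Q'(z₀).

Q'(z) = 3*z^2 + 14*z/3 + 6*I*z - 1 + 6*I, so Q'(-3 - I) = 15 + 4*I/3.
P(-3 - I) = (8 + 6*I)*cos(3 + I).

Res(f, -3 - I) = ((8 + 6*I)*cos(3 + I))/(15 + 4*I/3) = (1152/2041 + 714*I/2041)*cos(3 + I)

Final answer: (1152/2041 + 714*I/2041)*cos(3 + I)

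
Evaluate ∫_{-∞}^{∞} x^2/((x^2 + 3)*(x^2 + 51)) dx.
pi*(-sqrt(3) + sqrt(51))/48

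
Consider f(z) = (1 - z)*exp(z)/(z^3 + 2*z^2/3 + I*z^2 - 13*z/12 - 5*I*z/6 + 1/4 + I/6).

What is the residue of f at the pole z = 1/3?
Write f(z) = P(z)/Q(z) with P(z) = (1 - z)*exp(z) and Q(z) = z^3 + 2*z^2/3 + I*z^2 - 13*z/12 - 5*I*z/6 + 1/4 + I/6.
The denominator factors as Q(z) = (z + 3/2 + I)*(z - 1/2)*(z - 1/3), so z = 1/3 is a simple zero of Q and P is analytic there; z = 1/3 is therefore a simple pole and
  Res(f, z₀) = P(z₀)/Q'(z₀).

Q'(z) = 3*z^2 + 4*z/3 + 2*I*z - 13/12 - 5*I/6, so Q'(1/3) = -11/36 - I/6.
P(1/3) = 2*exp(1/3)/3.

Res(f, 1/3) = (2*exp(1/3)/3)/(-11/36 - I/6) = (-264/157 + 144*I/157)*exp(1/3)

Final answer: (-264/157 + 144*I/157)*exp(1/3)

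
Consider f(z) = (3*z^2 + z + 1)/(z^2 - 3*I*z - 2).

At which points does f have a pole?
The singularities of f are the zeros of the denominator. Factoring,
  z^2 - 3*I*z - 2 = (z - 2*I)*(z - I)
so the candidates are z = 2*I, z = I.

Check the numerator P(z) = 3*z^2 + z + 1 at each one:
  P(2*I) = -11 + 2*I ≠ 0, so z = 2*I is a (simple) pole.
  P(I) = -2 + I ≠ 0, so z = I is a (simple) pole.

Poles of f: {I, 2*I}

Final answer: {I, 2*I}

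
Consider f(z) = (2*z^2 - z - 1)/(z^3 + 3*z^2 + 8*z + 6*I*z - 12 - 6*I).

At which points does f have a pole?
{-3 + 3*I, -1 - 3*I}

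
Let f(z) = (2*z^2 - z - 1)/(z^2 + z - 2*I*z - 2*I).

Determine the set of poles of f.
{-1, 2*I}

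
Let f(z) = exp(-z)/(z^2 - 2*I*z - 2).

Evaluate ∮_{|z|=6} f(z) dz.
By the residue theorem, ∮_C f(z) dz = 2πi · (sum of the residues of f at the poles inside |z| = 6).

The denominator factors as (z + 1 - I)*(z - 1 - I), so the singularities of f are simple poles at z = -1 + I, z = 1 + I.
  |-1 + I|² = 2 < 36 = 6², so this pole is inside the contour.
  |1 + I|² = 2 < 36 = 6², so this pole is inside the contour.

With P(z) = exp(-z) and Q(z) = z^2 - 2*I*z - 2, each pole is simple, so Res(f, z₀) = P(z₀)/Q'(z₀) with Q'(z) = 2*z - 2*I.
  Res(f, -1 + I) = P(-1 + I)/Q'(-1 + I) = (exp(1 - I))/(-2) = -exp(1 - I)/2
  Res(f, 1 + I) = P(1 + I)/Q'(1 + I) = (exp(-1 - I))/(2) = exp(-1 - I)/2

Sum of residues inside C: exp(-1 - I)/2 - exp(1 - I)/2
∮_C f(z) dz = 2πi · (exp(-1 - I)/2 - exp(1 - I)/2) = -I*pi*exp(1 - I) + I*pi*exp(-1 - I)

Final answer: -I*pi*exp(1 - I) + I*pi*exp(-1 - I)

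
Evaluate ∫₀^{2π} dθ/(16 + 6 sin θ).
Call the integral J. The integrand is 2π-periodic and we integrate over a full period, so shifting θ does not change the value (θ → θ + π/2 turns sin θ into cos θ). Hence
  J = ∫₀^{2π} dθ/(16 + 6 cos θ).
Put z = e^{iθ}: then cos θ = (z + 1/z)/2, dθ = dz/(iz), and z runs once counterclockwise around |z| = 1:
  J = ∮_{|z|=1} 1/(16 + 6*(z + 1/z)/2) · dz/(iz) = (2/i) ∮_{|z|=1} dz/(6*z^2 + 32*z + 6).
The roots of 6*z^2 + 32*z + 6 are z = (-16 ± sqrt(16^2 - 6^2))/6, with sqrt(220) = 2*sqrt(55); their product is 1, so only z₊ = -8/3 + sqrt(55)/3 lies inside the unit circle (z₋ = -8/3 - sqrt(55)/3 lies outside).
z₊ is a simple zero of q(z) = 6*z^2 + 32*z + 6, so Res(1/q, z₊) = 1/q'(z₊) with q'(z) = 12*z + 32; and q'(z₊) = 6*(z₊ - z₋) = 4*sqrt(55).
Therefore J = (2/i) · 2πi · 1/(4*sqrt(55)) = 2*pi/(2*sqrt(55)) = sqrt(55)*pi/55

Final answer: sqrt(55)*pi/55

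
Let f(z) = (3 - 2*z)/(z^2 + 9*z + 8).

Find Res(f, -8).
Write f(z) = P(z)/Q(z) with P(z) = 3 - 2*z and Q(z) = z^2 + 9*z + 8.
The denominator factors as Q(z) = (z + 8)*(z + 1), so z = -8 is a simple zero of Q and P is analytic there; z = -8 is therefore a simple pole and
  Res(f, z₀) = P(z₀)/Q'(z₀).

Q'(z) = 2*z + 9, so Q'(-8) = -7.
P(-8) = 19.

Res(f, -8) = (19)/(-7) = -19/7

Final answer: -19/7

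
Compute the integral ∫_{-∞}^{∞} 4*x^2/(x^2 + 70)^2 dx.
Let f(z) = 4*z^2/(z^2 + 70)^2. The denominator has no real zeros and deg Q - deg P = 2 ≥ 2, so the integral of f over the upper semicircle |z| = R tends to 0 as R → ∞. Closing the contour in the upper half-plane,
  ∫_{-∞}^{∞} f(x) dx = 2πi · Σ Res(f, z_k)  over the poles with Im z_k > 0.

Zeros of the denominator: z^2 + 70 = 0 gives z = ±sqrt(70)*I.
Upper half-plane: z = sqrt(70)*I (a pole of order 2).

Write f(z) = g(z)/(z - sqrt(70)*I)^2 with g(z) = 4*z^2/(z + sqrt(70)*I)^2. For a double pole, Res(f, z₀) = g'(z₀):
  g'(z) = 8*sqrt(70)*I*z/(z + sqrt(70)*I)^3
  Res(f, sqrt(70)*I) = g'(sqrt(70)*I) = -sqrt(70)*I/70

∫_{-∞}^{∞} f(x) dx = 2πi · (-sqrt(70)*I/70) = sqrt(70)*pi/35

Final answer: sqrt(70)*pi/35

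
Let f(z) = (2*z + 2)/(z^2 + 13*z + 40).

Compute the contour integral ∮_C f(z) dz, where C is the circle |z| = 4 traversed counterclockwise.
By the residue theorem, ∮_C f(z) dz = 2πi · (sum of the residues of f at the poles inside |z| = 4).

The denominator factors as (z + 5)*(z + 8), so the singularities of f are simple poles at z = -5, z = -8.
  |-5|² = 25 > 16 = 4², so this pole is outside the contour.
  |-8|² = 64 > 16 = 4², so this pole is outside the contour.

No pole lies inside the contour, so f is analytic on and inside C and the integral is 0 (Cauchy's theorem).

Final answer: 0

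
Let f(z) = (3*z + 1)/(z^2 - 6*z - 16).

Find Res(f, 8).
Write f(z) = P(z)/Q(z) with P(z) = 3*z + 1 and Q(z) = z^2 - 6*z - 16.
The denominator factors as Q(z) = (z + 2)*(z - 8), so z = 8 is a simple zero of Q and P is analytic there; z = 8 is therefore a simple pole and
  Res(f, z₀) = P(z₀)/Q'(z₀).

Q'(z) = 2*z - 6, so Q'(8) = 10.
P(8) = 25.

Res(f, 8) = (25)/(10) = 5/2

Final answer: 5/2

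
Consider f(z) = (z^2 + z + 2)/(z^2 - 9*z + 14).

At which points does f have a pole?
The singularities of f are the zeros of the denominator. Factoring,
  z^2 - 9*z + 14 = (z - 2)*(z - 7)
so the candidates are z = 2, z = 7.

Check the numerator P(z) = z^2 + z + 2 at each one:
  P(2) = 8 ≠ 0, so z = 2 is a (simple) pole.
  P(7) = 58 ≠ 0, so z = 7 is a (simple) pole.

Poles of f: {2, 7}

Final answer: {2, 7}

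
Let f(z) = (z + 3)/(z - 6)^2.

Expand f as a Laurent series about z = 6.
Put w = z - (6), i.e. z = w + 6. The denominator is w^2, so it suffices to rewrite the numerator in powers of w.

P(z) = z + 3
P(w + 6) = 9 + w

Dividing each term by w^2:
  f = 9/w^2 + 1/w

Substituting back w = z - 6:
  f(z) = 9/(z - 6)^2 + 1/(z - 6)

The series is finite because the numerator is a polynomial; the negative powers form the principal part, and the coefficient of 1/(z - 6) gives Res(f, 6) = 1.

Final answer: 9/(z - 6)^2 + 1/(z - 6)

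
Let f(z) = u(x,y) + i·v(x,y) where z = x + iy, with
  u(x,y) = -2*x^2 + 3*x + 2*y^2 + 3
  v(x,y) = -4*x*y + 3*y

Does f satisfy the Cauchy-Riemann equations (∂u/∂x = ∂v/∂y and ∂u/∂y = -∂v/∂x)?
∂u/∂x = 3 - 4*x
∂v/∂y = 3 - 4*x
∂u/∂y = 4*y
∂v/∂x = -4*y
∂u/∂x = ∂v/∂y and ∂u/∂y = -∂v/∂x hold identically; f is analytic.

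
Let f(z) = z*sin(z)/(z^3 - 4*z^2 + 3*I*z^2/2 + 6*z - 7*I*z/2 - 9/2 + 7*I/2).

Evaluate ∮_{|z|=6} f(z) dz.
By the residue theorem, ∮_C f(z) dz = 2πi · (sum of the residues of f at the poles inside |z| = 6).

The denominator factors as (z - 2 + I)*(z - 1 - I)*(z - 1 + 3*I/2), so the singularities of f are simple poles at z = 2 - I, z = 1 + I, z = 1 - 3*I/2.
  |2 - I|² = 5 < 36 = 6², so this pole is inside the contour.
  |1 + I|² = 2 < 36 = 6², so this pole is inside the contour.
  |1 - 3*I/2|² = 13/4 < 36 = 6², so this pole is inside the contour.

With P(z) = z*sin(z) and Q(z) = z^3 - 4*z^2 + 3*I*z^2/2 + 6*z - 7*I*z/2 - 9/2 + 7*I/2, each pole is simple, so Res(f, z₀) = P(z₀)/Q'(z₀) with Q'(z) = 3*z^2 - 8*z + 3*I*z + 6 - 7*I/2.
  Res(f, 2 - I) = P(2 - I)/Q'(2 - I) = ((2 - I)*sin(2 - I))/(2 - 3*I/2) = (22/25 + 4*I/25)*sin(2 - I)
  Res(f, 1 + I) = P(1 + I)/Q'(1 + I) = ((1 + I)*sin(1 + I))/(-5 - 5*I/2) = (-6/25 - 2*I/25)*sin(1 + I)
  Res(f, 1 - 3*I/2) = P(1 - 3*I/2)/Q'(1 - 3*I/2) = ((1 - 3*I/2)*sin(1 - 3*I/2))/(-5/4 + 5*I/2) = (-16/25 - 2*I/25)*sin(1 - 3*I/2)

Sum of residues inside C: (-6/25 - 2*I/25)*sin(1 + I) + (-16/25 - 2*I/25)*sin(1 - 3*I/2) + (22/25 + 4*I/25)*sin(2 - I)
∮_C f(z) dz = 2πi · ((-6/25 - 2*I/25)*sin(1 + I) + (-16/25 - 2*I/25)*sin(1 - 3*I/2) + (22/25 + 4*I/25)*sin(2 - I)) = pi*(4/25 - 32*I/25)*sin(1 - 3*I/2) + pi*(4/25 - 12*I/25)*sin(1 + I) + pi*(-8/25 + 44*I/25)*sin(2 - I)

Final answer: pi*(4/25 - 32*I/25)*sin(1 - 3*I/2) + pi*(4/25 - 12*I/25)*sin(1 + I) + pi*(-8/25 + 44*I/25)*sin(2 - I)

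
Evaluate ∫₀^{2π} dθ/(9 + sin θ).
sqrt(5)*pi/10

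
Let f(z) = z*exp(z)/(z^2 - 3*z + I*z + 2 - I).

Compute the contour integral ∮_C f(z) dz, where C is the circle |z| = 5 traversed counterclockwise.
By the residue theorem, ∮_C f(z) dz = 2πi · (sum of the residues of f at the poles inside |z| = 5).

The denominator factors as (z - 2 + I)*(z - 1), so the singularities of f are simple poles at z = 2 - I, z = 1.
  |2 - I|² = 5 < 25 = 5², so this pole is inside the contour.
  |1|² = 1 < 25 = 5², so this pole is inside the contour.

With P(z) = z*exp(z) and Q(z) = z^2 - 3*z + I*z + 2 - I, each pole is simple, so Res(f, z₀) = P(z₀)/Q'(z₀) with Q'(z) = 2*z - 3 + I.
  Res(f, 2 - I) = P(2 - I)/Q'(2 - I) = ((2 - I)*exp(2 - I))/(1 - I) = (3/2 + I/2)*exp(2 - I)
  Res(f, 1) = P(1)/Q'(1) = (exp(1))/(-1 + I) = exp(1)*(-1/2 - I/2)

Sum of residues inside C: (3/2 + I/2)*exp(2 - I) + exp(1)*(-1/2 - I/2)
∮_C f(z) dz = 2πi · ((3/2 + I/2)*exp(2 - I) + exp(1)*(-1/2 - I/2)) = exp(1)*pi*(1 - I) + pi*(-1 + 3*I)*exp(2 - I)

Final answer: exp(1)*pi*(1 - I) + pi*(-1 + 3*I)*exp(2 - I)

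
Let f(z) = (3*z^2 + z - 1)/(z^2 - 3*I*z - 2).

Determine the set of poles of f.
The singularities of f are the zeros of the denominator. Factoring,
  z^2 - 3*I*z - 2 = (z - 2*I)*(z - I)
so the candidates are z = 2*I, z = I.

Check the numerator P(z) = 3*z^2 + z - 1 at each one:
  P(2*I) = -13 + 2*I ≠ 0, so z = 2*I is a (simple) pole.
  P(I) = -4 + I ≠ 0, so z = I is a (simple) pole.

Poles of f: {I, 2*I}

Final answer: {I, 2*I}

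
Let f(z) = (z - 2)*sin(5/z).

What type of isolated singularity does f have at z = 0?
Let u = z. Then
  sin(5/u) = Σ_{k≥0} (-1)^k (5)^(2k+1)/((2k+1)!·u^(2k+1)) = 5/u - 125/(6*u^3) + 625/(24*u^5) + ...
which has infinitely many negative powers of u, so sin(5/z) has an essential singularity at z = 0.
The extra factor z - 2 is a nonzero polynomial; if the product had at most a pole at z = 0, dividing by that polynomial would leave sin(5/z) with at most a pole too — contradiction. (Equivalently, the product's Laurent series still has infinitely many negative powers.)
So the singularity is essential.

Final answer: essential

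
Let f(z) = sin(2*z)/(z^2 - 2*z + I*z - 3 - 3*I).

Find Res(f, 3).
Write f(z) = P(z)/Q(z) with P(z) = sin(2*z) and Q(z) = z^2 - 2*z + I*z - 3 - 3*I.
The denominator factors as Q(z) = (z - 3)*(z + 1 + I), so z = 3 is a simple zero of Q and P is analytic there; z = 3 is therefore a simple pole and
  Res(f, z₀) = P(z₀)/Q'(z₀).

Q'(z) = 2*z - 2 + I, so Q'(3) = 4 + I.
P(3) = sin(6).

Res(f, 3) = (sin(6))/(4 + I) = (4/17 - I/17)*sin(6)

Final answer: (4/17 - I/17)*sin(6)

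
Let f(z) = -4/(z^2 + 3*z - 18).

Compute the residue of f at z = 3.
-4/9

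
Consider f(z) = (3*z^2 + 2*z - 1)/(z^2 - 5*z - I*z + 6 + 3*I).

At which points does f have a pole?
The singularities of f are the zeros of the denominator. Factoring,
  z^2 - 5*z - I*z + 6 + 3*I = (z - 2 - I)*(z - 3)
so the candidates are z = 2 + I, z = 3.

Check the numerator P(z) = 3*z^2 + 2*z - 1 at each one:
  P(2 + I) = 12 + 14*I ≠ 0, so z = 2 + I is a (simple) pole.
  P(3) = 32 ≠ 0, so z = 3 is a (simple) pole.

Poles of f: {2 + I, 3}

Final answer: {2 + I, 3}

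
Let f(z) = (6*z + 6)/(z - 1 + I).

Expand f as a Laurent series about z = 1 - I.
Put w = z - (1 - I), i.e. z = w + 1 - I. The denominator is w, so it suffices to rewrite the numerator in powers of w.

P(z) = 6*z + 6
P(w + 1 - I) = 12 - 6*I + 6*w

Dividing each term by w:
  f = (12 - 6*I)/w + 6

Substituting back w = z - 1 + I:
  f(z) = (12 - 6*I)/(z - 1 + I) + 6

The series is finite because the numerator is a polynomial; the negative powers form the principal part, and the coefficient of 1/(z - 1 + I) gives Res(f, 1 - I) = 12 - 6*I.

Final answer: (12 - 6*I)/(z - 1 + I) + 6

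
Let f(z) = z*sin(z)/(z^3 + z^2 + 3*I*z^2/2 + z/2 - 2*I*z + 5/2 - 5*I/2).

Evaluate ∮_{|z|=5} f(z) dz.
By the residue theorem, ∮_C f(z) dz = 2πi · (sum of the residues of f at the poles inside |z| = 5).

The denominator factors as (z - 1 - I)*(z + 1 + 2*I)*(z + 1 + I/2), so the singularities of f are simple poles at z = 1 + I, z = -1 - 2*I, z = -1 - I/2.
  |1 + I|² = 2 < 25 = 5², so this pole is inside the contour.
  |-1 - 2*I|² = 5 < 25 = 5², so this pole is inside the contour.
  |-1 - I/2|² = 5/4 < 25 = 5², so this pole is inside the contour.

With P(z) = z*sin(z) and Q(z) = z^3 + z^2 + 3*I*z^2/2 + z/2 - 2*I*z + 5/2 - 5*I/2, each pole is simple, so Res(f, z₀) = P(z₀)/Q'(z₀) with Q'(z) = 3*z^2 + 2*z + 3*I*z + 1/2 - 2*I.
  Res(f, 1 + I) = P(1 + I)/Q'(1 + I) = ((1 + I)*sin(1 + I))/(-1/2 + 9*I) = (34/325 - 38*I/325)*sin(1 + I)
  Res(f, -1 - 2*I) = P(-1 - 2*I)/Q'(-1 - 2*I) = ((1 + 2*I)*sin(1 + 2*I))/(-9/2 + 3*I) = (2/39 - 16*I/39)*sin(1 + 2*I)
  Res(f, -1 - I/2) = P(-1 - I/2)/Q'(-1 - I/2) = ((1 + I/2)*sin(1 + I/2))/(9/4 - 3*I) = (4/75 + 22*I/75)*sin(1 + I/2)

Sum of residues inside C: (2/39 - 16*I/39)*sin(1 + 2*I) + (34/325 - 38*I/325)*sin(1 + I) + (4/75 + 22*I/75)*sin(1 + I/2)
∮_C f(z) dz = 2πi · ((2/39 - 16*I/39)*sin(1 + 2*I) + (34/325 - 38*I/325)*sin(1 + I) + (4/75 + 22*I/75)*sin(1 + I/2)) = pi*(-44/75 + 8*I/75)*sin(1 + I/2) + pi*(76/325 + 68*I/325)*sin(1 + I) + pi*(32/39 + 4*I/39)*sin(1 + 2*I)

Final answer: pi*(-44/75 + 8*I/75)*sin(1 + I/2) + pi*(76/325 + 68*I/325)*sin(1 + I) + pi*(32/39 + 4*I/39)*sin(1 + 2*I)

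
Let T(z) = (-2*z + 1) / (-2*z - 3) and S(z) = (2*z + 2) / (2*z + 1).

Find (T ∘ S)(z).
(2*z + 3)/(10*z + 7)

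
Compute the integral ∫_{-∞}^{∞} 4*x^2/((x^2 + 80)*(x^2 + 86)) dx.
2*pi*(-4*sqrt(5) + sqrt(86))/3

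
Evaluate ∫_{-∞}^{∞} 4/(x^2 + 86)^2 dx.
Let f(z) = 4/(z^2 + 86)^2. The denominator has no real zeros and deg Q - deg P = 4 ≥ 2, so the integral of f over the upper semicircle |z| = R tends to 0 as R → ∞. Closing the contour in the upper half-plane,
  ∫_{-∞}^{∞} f(x) dx = 2πi · Σ Res(f, z_k)  over the poles with Im z_k > 0.

Zeros of the denominator: z^2 + 86 = 0 gives z = ±sqrt(86)*I.
Upper half-plane: z = sqrt(86)*I (a pole of order 2).

Write f(z) = g(z)/(z - sqrt(86)*I)^2 with g(z) = 4/(z + sqrt(86)*I)^2. For a double pole, Res(f, z₀) = g'(z₀):
  g'(z) = -8/(z + sqrt(86)*I)^3
  Res(f, sqrt(86)*I) = g'(sqrt(86)*I) = -sqrt(86)*I/7396

∫_{-∞}^{∞} f(x) dx = 2πi · (-sqrt(86)*I/7396) = sqrt(86)*pi/3698

Final answer: sqrt(86)*pi/3698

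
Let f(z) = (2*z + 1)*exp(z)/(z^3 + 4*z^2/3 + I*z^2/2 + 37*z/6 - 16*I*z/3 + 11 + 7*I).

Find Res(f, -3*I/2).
Write f(z) = P(z)/Q(z) with P(z) = (2*z + 1)*exp(z) and Q(z) = z^3 + 4*z^2/3 + I*z^2/2 + 37*z/6 - 16*I*z/3 + 11 + 7*I.
The denominator factors as Q(z) = (z + 2 + 2*I)*(z - 2/3 - 3*I)*(z + 3*I/2), so z = -3*I/2 is a simple zero of Q and P is analytic there; z = -3*I/2 is therefore a simple pole and
  Res(f, z₀) = P(z₀)/Q'(z₀).

Q'(z) = 3*z^2 + 8*z/3 + I*z + 37/6 - 16*I/3, so Q'(-3*I/2) = 11/12 - 28*I/3.
P(-3*I/2) = (1 - 3*I)*exp(-3*I/2).

Res(f, -3*I/2) = ((1 - 3*I)*exp(-3*I/2))/(11/12 - 28*I/3) = (4164/12665 + 948*I/12665)*exp(-3*I/2)

Final answer: (4164/12665 + 948*I/12665)*exp(-3*I/2)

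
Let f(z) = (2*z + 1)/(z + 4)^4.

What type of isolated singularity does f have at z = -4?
Write f(z) = g(z)/(z + 4)^4 with g(z) = 2*z + 1.
g is entire and g(-4) = -7 ≠ 0, so no factor of (z + 4) cancels: the Laurent expansion of f about z = -4 starts at the power -4, i.e. lim_{z→z₀} (z - z₀)^4 f(z) = -7 is finite and nonzero.
So z = -4 is a pole of order 4.

Final answer: pole of order 4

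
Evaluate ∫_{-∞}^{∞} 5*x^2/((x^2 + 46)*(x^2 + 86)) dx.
pi*(-sqrt(46) + sqrt(86))/8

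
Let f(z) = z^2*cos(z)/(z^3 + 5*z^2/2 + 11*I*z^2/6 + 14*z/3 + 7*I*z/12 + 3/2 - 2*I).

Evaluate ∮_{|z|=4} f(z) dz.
By the residue theorem, ∮_C f(z) dz = 2πi · (sum of the residues of f at the poles inside |z| = 4).

The denominator factors as (z + 3/2 + 3*I)*(z + 1 - I/2)*(z - 2*I/3), so the singularities of f are simple poles at z = -3/2 - 3*I, z = -1 + I/2, z = 2*I/3.
  |-3/2 - 3*I|² = 45/4 < 16 = 4², so this pole is inside the contour.
  |-1 + I/2|² = 5/4 < 16 = 4², so this pole is inside the contour.
  |2*I/3|² = 4/9 < 16 = 4², so this pole is inside the contour.

With P(z) = z^2*cos(z) and Q(z) = z^3 + 5*z^2/2 + 11*I*z^2/6 + 14*z/3 + 7*I*z/12 + 3/2 - 2*I, each pole is simple, so Res(f, z₀) = P(z₀)/Q'(z₀) with Q'(z) = 3*z^2 + 5*z + 11*I*z/3 + 14/3 + 7*I/12.
  Res(f, -3/2 - 3*I) = P(-3/2 - 3*I)/Q'(-3/2 - 3*I) = ((-27/4 + 9*I)*cos(3/2 + 3*I))/(-145/12 + 85*I/12) = (837/1130 - 351*I/1130)*cos(3/2 + 3*I)
  Res(f, -1 + I/2) = P(-1 + I/2)/Q'(-1 + I/2) = ((3/4 - I)*cos(1 - I/2))/(1/12 - 43*I/12) = (21/74 + 15*I/74)*cos(1 - I/2)
  Res(f, 2*I/3) = P(2*I/3)/Q'(2*I/3) = (-4*cosh(2/3)/9)/(8/9 + 47*I/12) = (-512/20905 + 2256*I/20905)*cosh(2/3)

Sum of residues inside C: (837/1130 - 351*I/1130)*cos(3/2 + 3*I) + (-512/20905 + 2256*I/20905)*cosh(2/3) + (21/74 + 15*I/74)*cos(1 - I/2)
∮_C f(z) dz = 2πi · ((837/1130 - 351*I/1130)*cos(3/2 + 3*I) + (-512/20905 + 2256*I/20905)*cosh(2/3) + (21/74 + 15*I/74)*cos(1 - I/2)) = pi*(351/565 + 837*I/565)*cos(3/2 + 3*I) + pi*(-4512/20905 - 1024*I/20905)*cosh(2/3) + pi*(-15/37 + 21*I/37)*cos(1 - I/2)

Final answer: pi*(351/565 + 837*I/565)*cos(3/2 + 3*I) + pi*(-4512/20905 - 1024*I/20905)*cosh(2/3) + pi*(-15/37 + 21*I/37)*cos(1 - I/2)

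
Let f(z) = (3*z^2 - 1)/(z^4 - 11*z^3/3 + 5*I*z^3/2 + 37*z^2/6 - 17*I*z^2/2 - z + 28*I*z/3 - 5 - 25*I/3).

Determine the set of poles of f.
The singularities of f are the zeros of the denominator. Factoring,
  z^4 - 11*z^3/3 + 5*I*z^3/2 + 37*z^2/6 - 17*I*z^2/2 - z + 28*I*z/3 - 5 - 25*I/3 = (z + 1/3 + I)*(z - 2 - I/2)*(z - 1 + 3*I)*(z - 1 - I)
so the candidates are z = -1/3 - I, z = 2 + I/2, z = 1 - 3*I, z = 1 + I.

Check the numerator P(z) = 3*z^2 - 1 at each one:
  P(-1/3 - I) = -11/3 + 2*I ≠ 0, so z = -1/3 - I is a (simple) pole.
  P(2 + I/2) = 41/4 + 6*I ≠ 0, so z = 2 + I/2 is a (simple) pole.
  P(1 - 3*I) = -25 - 18*I ≠ 0, so z = 1 - 3*I is a (simple) pole.
  P(1 + I) = -1 + 6*I ≠ 0, so z = 1 + I is a (simple) pole.

Poles of f: {-1/3 - I, 1 - 3*I, 1 + I, 2 + I/2}

Final answer: {-1/3 - I, 1 - 3*I, 1 + I, 2 + I/2}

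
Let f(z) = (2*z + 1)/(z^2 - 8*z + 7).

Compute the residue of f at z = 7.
5/2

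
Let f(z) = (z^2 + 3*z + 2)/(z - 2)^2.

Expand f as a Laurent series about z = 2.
Put w = z - (2), i.e. z = w + 2. The denominator is w^2, so it suffices to rewrite the numerator in powers of w.

P(z) = z^2 + 3*z + 2
P(w + 2) = 12 + 7*w + w^2

Dividing each term by w^2:
  f = 12/w^2 + 7/w + 1

Substituting back w = z - 2:
  f(z) = 12/(z - 2)^2 + 7/(z - 2) + 1

The series is finite because the numerator is a polynomial; the negative powers form the principal part, and the coefficient of 1/(z - 2) gives Res(f, 2) = 7.

Final answer: 12/(z - 2)^2 + 7/(z - 2) + 1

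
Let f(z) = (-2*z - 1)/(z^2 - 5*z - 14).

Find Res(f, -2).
Write f(z) = P(z)/Q(z) with P(z) = -2*z - 1 and Q(z) = z^2 - 5*z - 14.
The denominator factors as Q(z) = (z + 2)*(z - 7), so z = -2 is a simple zero of Q and P is analytic there; z = -2 is therefore a simple pole and
  Res(f, z₀) = P(z₀)/Q'(z₀).

Q'(z) = 2*z - 5, so Q'(-2) = -9.
P(-2) = 3.

Res(f, -2) = (3)/(-9) = -1/3

Final answer: -1/3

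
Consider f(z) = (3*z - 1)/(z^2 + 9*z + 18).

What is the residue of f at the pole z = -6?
Write f(z) = P(z)/Q(z) with P(z) = 3*z - 1 and Q(z) = z^2 + 9*z + 18.
The denominator factors as Q(z) = (z + 6)*(z + 3), so z = -6 is a simple zero of Q and P is analytic there; z = -6 is therefore a simple pole and
  Res(f, z₀) = P(z₀)/Q'(z₀).

Q'(z) = 2*z + 9, so Q'(-6) = -3.
P(-6) = -19.

Res(f, -6) = (-19)/(-3) = 19/3

Final answer: 19/3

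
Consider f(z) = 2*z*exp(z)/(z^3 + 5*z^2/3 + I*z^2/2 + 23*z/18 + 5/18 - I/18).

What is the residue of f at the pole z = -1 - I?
(-396/1261 + 1764*I/1261)*exp(-1 - I)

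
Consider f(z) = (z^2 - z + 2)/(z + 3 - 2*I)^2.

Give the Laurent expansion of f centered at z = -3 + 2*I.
Put w = z - (-3 + 2*I), i.e. z = w - 3 + 2*I. The denominator is w^2, so it suffices to rewrite the numerator in powers of w.

P(z) = z^2 - z + 2
P(w - 3 + 2*I) = 10 - 14*I + (-7 + 4*I)*w + w^2

Dividing each term by w^2:
  f = (10 - 14*I)/w^2 + (-7 + 4*I)/w + 1

Substituting back w = z + 3 - 2*I:
  f(z) = (10 - 14*I)/(z + 3 - 2*I)^2 + (-7 + 4*I)/(z + 3 - 2*I) + 1

The series is finite because the numerator is a polynomial; the negative powers form the principal part, and the coefficient of 1/(z + 3 - 2*I) gives Res(f, -3 + 2*I) = -7 + 4*I.

Final answer: (10 - 14*I)/(z + 3 - 2*I)^2 + (-7 + 4*I)/(z + 3 - 2*I) + 1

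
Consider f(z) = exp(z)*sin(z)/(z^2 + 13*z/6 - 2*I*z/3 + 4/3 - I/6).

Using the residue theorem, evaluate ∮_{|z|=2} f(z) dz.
pi*(96/89 - 60*I/89)*exp(-2/3 - I/3)*sin(2/3 + I/3) + pi*(-96/89 + 60*I/89)*exp(-3/2 + I)*sin(3/2 - I)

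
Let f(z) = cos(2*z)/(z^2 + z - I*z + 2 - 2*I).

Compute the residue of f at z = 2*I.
Write f(z) = P(z)/Q(z) with P(z) = cos(2*z) and Q(z) = z^2 + z - I*z + 2 - 2*I.
The denominator factors as Q(z) = (z - 2*I)*(z + 1 + I), so z = 2*I is a simple zero of Q and P is analytic there; z = 2*I is therefore a simple pole and
  Res(f, z₀) = P(z₀)/Q'(z₀).

Q'(z) = 2*z + 1 - I, so Q'(2*I) = 1 + 3*I.
P(2*I) = cosh(4).

Res(f, 2*I) = (cosh(4))/(1 + 3*I) = (1/10 - 3*I/10)*cosh(4)

Final answer: (1/10 - 3*I/10)*cosh(4)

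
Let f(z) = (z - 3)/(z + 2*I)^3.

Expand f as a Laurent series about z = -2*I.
Put w = z - (-2*I), i.e. z = w - 2*I. The denominator is w^3, so it suffices to rewrite the numerator in powers of w.

P(z) = z - 3
P(w - 2*I) = -3 - 2*I + w

Dividing each term by w^3:
  f = (-3 - 2*I)/w^3 + 1/w^2

Substituting back w = z + 2*I:
  f(z) = (-3 - 2*I)/(z + 2*I)^3 + 1/(z + 2*I)^2

The series is finite because the numerator is a polynomial; the negative powers form the principal part.

Final answer: (-3 - 2*I)/(z + 2*I)^3 + 1/(z + 2*I)^2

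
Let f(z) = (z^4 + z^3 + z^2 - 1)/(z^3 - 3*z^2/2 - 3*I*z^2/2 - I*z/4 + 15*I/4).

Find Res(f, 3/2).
Write f(z) = P(z)/Q(z) with P(z) = z^4 + z^3 + z^2 - 1 and Q(z) = z^3 - 3*z^2/2 - 3*I*z^2/2 - I*z/4 + 15*I/4.
The denominator factors as Q(z) = (z + 1 + I/2)*(z - 1 - 2*I)*(z - 3/2), so z = 3/2 is a simple zero of Q and P is analytic there; z = 3/2 is therefore a simple pole and
  Res(f, z₀) = P(z₀)/Q'(z₀).

Q'(z) = 3*z^2 - 3*z - 3*I*z - I/4, so Q'(3/2) = 9/4 - 19*I/4.
P(3/2) = 155/16.

Res(f, 3/2) = (155/16)/(9/4 - 19*I/4) = 1395/1768 + 2945*I/1768

Final answer: 1395/1768 + 2945*I/1768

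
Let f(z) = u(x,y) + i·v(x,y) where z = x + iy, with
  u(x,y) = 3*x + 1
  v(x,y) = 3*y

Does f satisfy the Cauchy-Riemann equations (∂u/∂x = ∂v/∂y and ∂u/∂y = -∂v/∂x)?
∂u/∂x = 3
∂v/∂y = 3
∂u/∂y = 0
∂v/∂x = 0
∂u/∂x = ∂v/∂y and ∂u/∂y = -∂v/∂x hold identically; f is analytic.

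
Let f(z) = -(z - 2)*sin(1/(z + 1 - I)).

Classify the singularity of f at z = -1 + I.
Let u = z + 1 - I. Then
  sin(1/u) = Σ_{k≥0} (-1)^k (1)^(2k+1)/((2k+1)!·u^(2k+1)) = 1/u - 1/(6*u^3) + 1/(120*u^5) + ...
which has infinitely many negative powers of u, so sin(1/(z + 1 - I)) has an essential singularity at z = -1 + I.
The extra factor z - 2 is a nonzero polynomial; if the product had at most a pole at z = -1 + I, dividing by that polynomial would leave sin(1/(z + 1 - I)) with at most a pole too — contradiction. (Equivalently, the product's Laurent series still has infinitely many negative powers.)
So the singularity is essential.

Final answer: essential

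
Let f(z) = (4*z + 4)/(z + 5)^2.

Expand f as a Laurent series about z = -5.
-16/(z + 5)^2 + 4/(z + 5)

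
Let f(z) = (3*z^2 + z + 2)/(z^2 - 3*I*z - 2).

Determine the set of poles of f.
The singularities of f are the zeros of the denominator. Factoring,
  z^2 - 3*I*z - 2 = (z - 2*I)*(z - I)
so the candidates are z = 2*I, z = I.

Check the numerator P(z) = 3*z^2 + z + 2 at each one:
  P(2*I) = -10 + 2*I ≠ 0, so z = 2*I is a (simple) pole.
  P(I) = -1 + I ≠ 0, so z = I is a (simple) pole.

Poles of f: {I, 2*I}

Final answer: {I, 2*I}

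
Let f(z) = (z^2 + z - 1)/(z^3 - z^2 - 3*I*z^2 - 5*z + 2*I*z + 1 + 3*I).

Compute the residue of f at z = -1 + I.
-2/3 - I/3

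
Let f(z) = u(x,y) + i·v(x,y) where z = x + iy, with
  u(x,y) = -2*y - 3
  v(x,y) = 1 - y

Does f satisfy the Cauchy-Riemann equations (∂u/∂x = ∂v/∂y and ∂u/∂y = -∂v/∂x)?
∂u/∂x = 0
∂v/∂y = -1
∂u/∂y = -2
∂v/∂x = 0
∂u/∂x ≠ ∂v/∂y and ∂u/∂y ≠ -∂v/∂x; the Cauchy-Riemann equations are not satisfied, so f is not analytic.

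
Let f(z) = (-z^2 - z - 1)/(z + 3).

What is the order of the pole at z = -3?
Factor the denominator:
  z + 3 = (z + 3)

The numerator P(z) = -z^2 - z - 1 has P(-3) = -7 ≠ 0, so no factor of (z + 3) cancels.
Near z = -3 we can therefore write f(z) = g(z)/(z + 3) with g analytic at -3 and g(-3) ≠ 0 (g is just the numerator).

Hence z = -3 is a pole of order 1.

Final answer: 1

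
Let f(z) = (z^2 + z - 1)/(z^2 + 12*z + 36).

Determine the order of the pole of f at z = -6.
Factor the denominator:
  z^2 + 12*z + 36 = (z + 6)^2

The numerator P(z) = z^2 + z - 1 has P(-6) = 29 ≠ 0, so no factor of (z + 6) cancels.
Near z = -6 we can therefore write f(z) = g(z)/(z + 6)^2 with g analytic at -6 and g(-6) ≠ 0 (g is just the numerator).

Hence z = -6 is a pole of order 2.

Final answer: 2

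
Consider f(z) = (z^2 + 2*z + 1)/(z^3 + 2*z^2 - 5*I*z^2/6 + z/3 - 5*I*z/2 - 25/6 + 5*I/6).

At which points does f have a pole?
{-2 - I, -1 + 3*I/2, 1 + I/3}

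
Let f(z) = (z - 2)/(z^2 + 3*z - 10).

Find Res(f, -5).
Write f(z) = P(z)/Q(z) with P(z) = z - 2 and Q(z) = z^2 + 3*z - 10.
The denominator factors as Q(z) = (z - 2)*(z + 5), so z = -5 is a simple zero of Q and P is analytic there; z = -5 is therefore a simple pole and
  Res(f, z₀) = P(z₀)/Q'(z₀).

Q'(z) = 2*z + 3, so Q'(-5) = -7.
P(-5) = -7.

Res(f, -5) = (-7)/(-7) = 1

Final answer: 1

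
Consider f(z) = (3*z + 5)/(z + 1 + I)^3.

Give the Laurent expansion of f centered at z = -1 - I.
(2 - 3*I)/(z + 1 + I)^3 + 3/(z + 1 + I)^2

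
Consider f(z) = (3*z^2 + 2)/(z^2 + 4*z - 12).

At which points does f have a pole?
The singularities of f are the zeros of the denominator. Factoring,
  z^2 + 4*z - 12 = (z - 2)*(z + 6)
so the candidates are z = 2, z = -6.

Check the numerator P(z) = 3*z^2 + 2 at each one:
  P(2) = 14 ≠ 0, so z = 2 is a (simple) pole.
  P(-6) = 110 ≠ 0, so z = -6 is a (simple) pole.

Poles of f: {-6, 2}

Final answer: {-6, 2}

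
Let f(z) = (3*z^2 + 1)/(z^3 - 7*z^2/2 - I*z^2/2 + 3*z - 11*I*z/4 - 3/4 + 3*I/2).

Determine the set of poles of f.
The singularities of f are the zeros of the denominator. Factoring,
  z^3 - 7*z^2/2 - I*z^2/2 + 3*z - 11*I*z/4 - 3/4 + 3*I/2 = (z - 3 - 3*I/2)*(z + I)*(z - 1/2)
so the candidates are z = 3 + 3*I/2, z = -I, z = 1/2.

Check the numerator P(z) = 3*z^2 + 1 at each one:
  P(3 + 3*I/2) = 85/4 + 27*I ≠ 0, so z = 3 + 3*I/2 is a (simple) pole.
  P(-I) = -2 ≠ 0, so z = -I is a (simple) pole.
  P(1/2) = 7/4 ≠ 0, so z = 1/2 is a (simple) pole.

Poles of f: {-I, 1/2, 3 + 3*I/2}

Final answer: {-I, 1/2, 3 + 3*I/2}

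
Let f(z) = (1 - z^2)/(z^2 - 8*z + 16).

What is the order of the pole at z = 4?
2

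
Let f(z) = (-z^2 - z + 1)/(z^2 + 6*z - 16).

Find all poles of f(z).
{-8, 2}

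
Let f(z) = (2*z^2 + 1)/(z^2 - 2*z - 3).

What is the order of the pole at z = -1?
Factor the denominator:
  z^2 - 2*z - 3 = (z + 1)*(z - 3)

The numerator P(z) = 2*z^2 + 1 has P(-1) = 3 ≠ 0, so no factor of (z + 1) cancels.
Near z = -1 we can therefore write f(z) = g(z)/(z + 1) with g analytic at -1 and g(-1) ≠ 0 (g is the numerator divided by the remaining denominator factors).

Hence z = -1 is a pole of order 1.

Final answer: 1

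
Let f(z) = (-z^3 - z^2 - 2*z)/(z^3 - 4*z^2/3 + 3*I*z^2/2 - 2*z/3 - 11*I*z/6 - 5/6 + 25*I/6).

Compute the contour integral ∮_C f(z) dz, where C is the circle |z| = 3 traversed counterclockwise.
By the residue theorem, ∮_C f(z) dz = 2πi · (sum of the residues of f at the poles inside |z| = 3).

The denominator factors as (z + 1 + 3*I/2)*(z - 1/3 - I)*(z - 2 + I), so the singularities of f are simple poles at z = -1 - 3*I/2, z = 1/3 + I, z = 2 - I.
  |-1 - 3*I/2|² = 13/4 < 9 = 3², so this pole is inside the contour.
  |1/3 + I|² = 10/9 < 9 = 3², so this pole is inside the contour.
  |2 - I|² = 5 < 9 = 3², so this pole is inside the contour.

With P(z) = -z^3 - z^2 - 2*z and Q(z) = z^3 - 4*z^2/3 + 3*I*z^2/2 - 2*z/3 - 11*I*z/6 - 5/6 + 25*I/6, each pole is simple, so Res(f, z₀) = P(z₀)/Q'(z₀) with Q'(z) = 3*z^2 - 8*z/3 + 3*I*z - 2/3 - 11*I/6.
  Res(f, -1 - 3*I/2) = P(-1 - 3*I/2)/Q'(-1 - 3*I/2) = (-5/2 + 9*I/8)/(11/4 + 49*I/6) = 9/289 + 183*I/578
  Res(f, 1/3 + I) = P(1/3 + I)/Q'(1/3 + I) = (32/27 - 2*I)/(-65/9 - 3*I/2) = -5404/52887 + 5256*I/17629
  Res(f, 2 - I) = P(2 - I)/Q'(2 - I) = (-9 + 17*I)/(6 - 31*I/6) = -138/61 + 54*I/61

Sum of residues inside C: -7/3 + 3*I/2
∮_C f(z) dz = 2πi · (-7/3 + 3*I/2) = pi*(-3 - 14*I/3)

Final answer: pi*(-3 - 14*I/3)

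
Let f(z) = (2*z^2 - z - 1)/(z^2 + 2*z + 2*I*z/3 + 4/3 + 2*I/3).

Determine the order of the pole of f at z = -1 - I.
Factor the denominator:
  z^2 + 2*z + 2*I*z/3 + 4/3 + 2*I/3 = (z + 1 + I)*(z + 1 - I/3)

The numerator P(z) = 2*z^2 - z - 1 has P(-1 - I) = 5*I ≠ 0, so no factor of (z + 1 + I) cancels.
Near z = -1 - I we can therefore write f(z) = g(z)/(z + 1 + I) with g analytic at -1 - I and g(-1 - I) ≠ 0 (g is the numerator divided by the remaining denominator factors).

Hence z = -1 - I is a pole of order 1.

Final answer: 1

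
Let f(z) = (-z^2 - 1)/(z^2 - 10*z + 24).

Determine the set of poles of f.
The singularities of f are the zeros of the denominator. Factoring,
  z^2 - 10*z + 24 = (z - 4)*(z - 6)
so the candidates are z = 4, z = 6.

Check the numerator P(z) = -z^2 - 1 at each one:
  P(4) = -17 ≠ 0, so z = 4 is a (simple) pole.
  P(6) = -37 ≠ 0, so z = 6 is a (simple) pole.

Poles of f: {4, 6}

Final answer: {4, 6}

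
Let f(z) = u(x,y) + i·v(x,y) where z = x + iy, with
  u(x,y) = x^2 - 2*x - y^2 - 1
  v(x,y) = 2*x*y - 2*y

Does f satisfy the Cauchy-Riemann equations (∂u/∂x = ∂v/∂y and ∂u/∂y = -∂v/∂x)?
∂u/∂x = 2*x - 2
∂v/∂y = 2*x - 2
∂u/∂y = -2*y
∂v/∂x = 2*y
∂u/∂x = ∂v/∂y and ∂u/∂y = -∂v/∂x hold identically; f is analytic.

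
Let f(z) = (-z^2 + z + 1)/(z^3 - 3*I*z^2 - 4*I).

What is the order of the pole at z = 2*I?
Factor the denominator:
  z^3 - 3*I*z^2 - 4*I = (z - 2*I)^2*(z + I)

The numerator P(z) = -z^2 + z + 1 has P(2*I) = 5 + 2*I ≠ 0, so no factor of (z - 2*I) cancels.
Near z = 2*I we can therefore write f(z) = g(z)/(z - 2*I)^2 with g analytic at 2*I and g(2*I) ≠ 0 (g is the numerator divided by the remaining denominator factors).

Hence z = 2*I is a pole of order 2.

Final answer: 2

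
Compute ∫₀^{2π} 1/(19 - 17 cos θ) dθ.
Call the integral J. The integrand is 2π-periodic and we integrate over a full period, so shifting θ does not change the value (θ → θ + π flips the sign of the trig term). Hence
  J = ∫₀^{2π} dθ/(19 + 17 cos θ).
Put z = e^{iθ}: then cos θ = (z + 1/z)/2, dθ = dz/(iz), and z runs once counterclockwise around |z| = 1:
  J = ∮_{|z|=1} 1/(19 + 17*(z + 1/z)/2) · dz/(iz) = (2/i) ∮_{|z|=1} dz/(17*z^2 + 38*z + 17).
The roots of 17*z^2 + 38*z + 17 are z = (-19 ± sqrt(19^2 - 17^2))/17, with sqrt(72) = 6*sqrt(2); their product is 1, so only z₊ = -19/17 + 6*sqrt(2)/17 lies inside the unit circle (z₋ = -19/17 - 6*sqrt(2)/17 lies outside).
z₊ is a simple zero of q(z) = 17*z^2 + 38*z + 17, so Res(1/q, z₊) = 1/q'(z₊) with q'(z) = 34*z + 38; and q'(z₊) = 17*(z₊ - z₋) = 12*sqrt(2).
Therefore J = (2/i) · 2πi · 1/(12*sqrt(2)) = 2*pi/(6*sqrt(2)) = sqrt(2)*pi/6

Final answer: sqrt(2)*pi/6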